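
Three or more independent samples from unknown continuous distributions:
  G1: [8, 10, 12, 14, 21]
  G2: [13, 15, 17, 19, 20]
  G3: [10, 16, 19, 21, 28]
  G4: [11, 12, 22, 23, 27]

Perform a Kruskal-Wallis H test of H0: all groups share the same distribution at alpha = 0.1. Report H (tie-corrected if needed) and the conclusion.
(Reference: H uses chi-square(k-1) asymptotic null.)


Step 1: Combine all N = 20 observations and assign midranks.
sorted (value, group, rank): (8,G1,1), (10,G1,2.5), (10,G3,2.5), (11,G4,4), (12,G1,5.5), (12,G4,5.5), (13,G2,7), (14,G1,8), (15,G2,9), (16,G3,10), (17,G2,11), (19,G2,12.5), (19,G3,12.5), (20,G2,14), (21,G1,15.5), (21,G3,15.5), (22,G4,17), (23,G4,18), (27,G4,19), (28,G3,20)
Step 2: Sum ranks within each group.
R_1 = 32.5 (n_1 = 5)
R_2 = 53.5 (n_2 = 5)
R_3 = 60.5 (n_3 = 5)
R_4 = 63.5 (n_4 = 5)
Step 3: H = 12/(N(N+1)) * sum(R_i^2/n_i) - 3(N+1)
     = 12/(20*21) * (32.5^2/5 + 53.5^2/5 + 60.5^2/5 + 63.5^2/5) - 3*21
     = 0.028571 * 2322.2 - 63
     = 3.348571.
Step 4: Ties present; correction factor C = 1 - 24/(20^3 - 20) = 0.996992. Corrected H = 3.348571 / 0.996992 = 3.358673.
Step 5: Under H0, H ~ chi^2(3); p-value = 0.339560.
Step 6: alpha = 0.1. fail to reject H0.

H = 3.3587, df = 3, p = 0.339560, fail to reject H0.


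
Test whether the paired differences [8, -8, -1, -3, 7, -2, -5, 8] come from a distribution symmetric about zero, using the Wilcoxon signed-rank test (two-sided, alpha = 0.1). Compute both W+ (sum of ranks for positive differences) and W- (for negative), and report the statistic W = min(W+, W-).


Step 1: Drop any zero differences (none here) and take |d_i|.
|d| = [8, 8, 1, 3, 7, 2, 5, 8]
Step 2: Midrank |d_i| (ties get averaged ranks).
ranks: |8|->7, |8|->7, |1|->1, |3|->3, |7|->5, |2|->2, |5|->4, |8|->7
Step 3: Attach original signs; sum ranks with positive sign and with negative sign.
W+ = 7 + 5 + 7 = 19
W- = 7 + 1 + 3 + 2 + 4 = 17
(Check: W+ + W- = 36 should equal n(n+1)/2 = 36.)
Step 4: Test statistic W = min(W+, W-) = 17.
Step 5: Ties in |d|, so use the tie-corrected normal approximation.
        E[W] = n(n+1)/4 = 8*9/4 = 18.
        Tie groups: |d|=8 (t=3); sum(t^3 - t) = 24.
        Var[W] = n(n+1)(2n+1)/24 - sum(t^3-t)/48 = 1224/24 - 24/48 = 50.5.
        z = (W - E[W]) / sqrt(Var[W]) = (17 - 18) / 7.1063 = -0.1407.
        Two-sided p = 2*Phi(z) = 0.888092.
Step 6: alpha = 0.1. fail to reject H0.

W+ = 19, W- = 17, W = min = 17, p = 0.888092, fail to reject H0.


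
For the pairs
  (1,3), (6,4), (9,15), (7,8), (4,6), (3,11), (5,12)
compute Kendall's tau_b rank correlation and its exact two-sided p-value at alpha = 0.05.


Step 1: Enumerate the 21 unordered pairs (i,j) with i<j and classify each by sign(x_j-x_i) * sign(y_j-y_i).
  (1,2):dx=+5,dy=+1->C; (1,3):dx=+8,dy=+12->C; (1,4):dx=+6,dy=+5->C; (1,5):dx=+3,dy=+3->C
  (1,6):dx=+2,dy=+8->C; (1,7):dx=+4,dy=+9->C; (2,3):dx=+3,dy=+11->C; (2,4):dx=+1,dy=+4->C
  (2,5):dx=-2,dy=+2->D; (2,6):dx=-3,dy=+7->D; (2,7):dx=-1,dy=+8->D; (3,4):dx=-2,dy=-7->C
  (3,5):dx=-5,dy=-9->C; (3,6):dx=-6,dy=-4->C; (3,7):dx=-4,dy=-3->C; (4,5):dx=-3,dy=-2->C
  (4,6):dx=-4,dy=+3->D; (4,7):dx=-2,dy=+4->D; (5,6):dx=-1,dy=+5->D; (5,7):dx=+1,dy=+6->C
  (6,7):dx=+2,dy=+1->C
Step 2: C = 15, D = 6, total pairs = 21.
Step 3: tau = (C - D)/(n(n-1)/2) = (15 - 6)/21 = 0.428571.
Step 4: Exact two-sided p-value (enumerate n! = 5040 permutations of y under H0): p = 0.238889.
Step 5: alpha = 0.05. fail to reject H0.

tau_b = 0.4286 (C=15, D=6), p = 0.238889, fail to reject H0.


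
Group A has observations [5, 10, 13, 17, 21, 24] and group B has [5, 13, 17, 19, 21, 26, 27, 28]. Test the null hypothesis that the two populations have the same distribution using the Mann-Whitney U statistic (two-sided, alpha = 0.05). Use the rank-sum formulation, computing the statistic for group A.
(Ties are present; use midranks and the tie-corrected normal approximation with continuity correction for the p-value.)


Step 1: Combine and sort all 14 observations; assign midranks.
sorted (value, group): (5,X), (5,Y), (10,X), (13,X), (13,Y), (17,X), (17,Y), (19,Y), (21,X), (21,Y), (24,X), (26,Y), (27,Y), (28,Y)
ranks: 5->1.5, 5->1.5, 10->3, 13->4.5, 13->4.5, 17->6.5, 17->6.5, 19->8, 21->9.5, 21->9.5, 24->11, 26->12, 27->13, 28->14
Step 2: Rank sum for X: R1 = 1.5 + 3 + 4.5 + 6.5 + 9.5 + 11 = 36.
Step 3: U_X = R1 - n1(n1+1)/2 = 36 - 6*7/2 = 36 - 21 = 15.
       U_Y = n1*n2 - U_X = 48 - 15 = 33.
Step 4: Ties are present, so use the tie-corrected normal approximation (with continuity correction) for the p-value.
Step 5: p-value = 0.270374; compare to alpha = 0.05. fail to reject H0.

U_X = 15, p = 0.270374, fail to reject H0 at alpha = 0.05.


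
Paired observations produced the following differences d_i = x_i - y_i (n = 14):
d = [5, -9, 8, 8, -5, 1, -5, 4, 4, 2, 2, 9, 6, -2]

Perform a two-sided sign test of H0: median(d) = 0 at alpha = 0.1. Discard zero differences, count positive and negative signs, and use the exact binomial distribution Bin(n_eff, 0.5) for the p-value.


Step 1: Discard zero differences. Original n = 14; n_eff = number of nonzero differences = 14.
Nonzero differences (with sign): +5, -9, +8, +8, -5, +1, -5, +4, +4, +2, +2, +9, +6, -2
Step 2: Count signs: positive = 10, negative = 4.
Step 3: Under H0: P(positive) = 0.5, so the number of positives S ~ Bin(14, 0.5).
Step 4: Two-sided exact p-value = sum of Bin(14,0.5) probabilities at or below the observed probability = 0.179565.
Step 5: alpha = 0.1. fail to reject H0.

n_eff = 14, pos = 10, neg = 4, p = 0.179565, fail to reject H0.


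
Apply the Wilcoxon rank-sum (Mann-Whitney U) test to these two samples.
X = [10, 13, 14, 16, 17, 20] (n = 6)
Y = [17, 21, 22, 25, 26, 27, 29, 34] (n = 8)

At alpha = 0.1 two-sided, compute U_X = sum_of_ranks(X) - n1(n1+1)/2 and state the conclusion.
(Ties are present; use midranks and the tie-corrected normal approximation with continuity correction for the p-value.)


Step 1: Combine and sort all 14 observations; assign midranks.
sorted (value, group): (10,X), (13,X), (14,X), (16,X), (17,X), (17,Y), (20,X), (21,Y), (22,Y), (25,Y), (26,Y), (27,Y), (29,Y), (34,Y)
ranks: 10->1, 13->2, 14->3, 16->4, 17->5.5, 17->5.5, 20->7, 21->8, 22->9, 25->10, 26->11, 27->12, 29->13, 34->14
Step 2: Rank sum for X: R1 = 1 + 2 + 3 + 4 + 5.5 + 7 = 22.5.
Step 3: U_X = R1 - n1(n1+1)/2 = 22.5 - 6*7/2 = 22.5 - 21 = 1.5.
       U_Y = n1*n2 - U_X = 48 - 1.5 = 46.5.
Step 4: Ties are present, so use the tie-corrected normal approximation (with continuity correction) for the p-value.
Step 5: p-value = 0.004465; compare to alpha = 0.1. reject H0.

U_X = 1.5, p = 0.004465, reject H0 at alpha = 0.1.


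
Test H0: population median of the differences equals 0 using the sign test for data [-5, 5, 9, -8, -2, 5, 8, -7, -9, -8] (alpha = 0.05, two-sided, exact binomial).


Step 1: Discard zero differences. Original n = 10; n_eff = number of nonzero differences = 10.
Nonzero differences (with sign): -5, +5, +9, -8, -2, +5, +8, -7, -9, -8
Step 2: Count signs: positive = 4, negative = 6.
Step 3: Under H0: P(positive) = 0.5, so the number of positives S ~ Bin(10, 0.5).
Step 4: Two-sided exact p-value = sum of Bin(10,0.5) probabilities at or below the observed probability = 0.753906.
Step 5: alpha = 0.05. fail to reject H0.

n_eff = 10, pos = 4, neg = 6, p = 0.753906, fail to reject H0.


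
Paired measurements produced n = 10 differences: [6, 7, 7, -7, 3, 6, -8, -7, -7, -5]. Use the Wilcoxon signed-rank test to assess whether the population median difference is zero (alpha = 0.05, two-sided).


Step 1: Drop any zero differences (none here) and take |d_i|.
|d| = [6, 7, 7, 7, 3, 6, 8, 7, 7, 5]
Step 2: Midrank |d_i| (ties get averaged ranks).
ranks: |6|->3.5, |7|->7, |7|->7, |7|->7, |3|->1, |6|->3.5, |8|->10, |7|->7, |7|->7, |5|->2
Step 3: Attach original signs; sum ranks with positive sign and with negative sign.
W+ = 3.5 + 7 + 7 + 1 + 3.5 = 22
W- = 7 + 10 + 7 + 7 + 2 = 33
(Check: W+ + W- = 55 should equal n(n+1)/2 = 55.)
Step 4: Test statistic W = min(W+, W-) = 22.
Step 5: Ties in |d|, so use the tie-corrected normal approximation.
        E[W] = n(n+1)/4 = 10*11/4 = 27.5.
        Tie groups: |d|=6 (t=2), |d|=7 (t=5); sum(t^3 - t) = 126.
        Var[W] = n(n+1)(2n+1)/24 - sum(t^3-t)/48 = 2310/24 - 126/48 = 93.625.
        z = (W - E[W]) / sqrt(Var[W]) = (22 - 27.5) / 9.6760 = -0.5684.
        Two-sided p = 2*Phi(z) = 0.569752.
Step 6: alpha = 0.05. fail to reject H0.

W+ = 22, W- = 33, W = min = 22, p = 0.569752, fail to reject H0.


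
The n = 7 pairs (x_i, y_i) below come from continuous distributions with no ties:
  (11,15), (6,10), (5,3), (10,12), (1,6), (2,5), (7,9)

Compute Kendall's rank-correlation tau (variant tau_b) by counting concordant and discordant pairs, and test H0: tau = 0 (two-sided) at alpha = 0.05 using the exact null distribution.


Step 1: Enumerate the 21 unordered pairs (i,j) with i<j and classify each by sign(x_j-x_i) * sign(y_j-y_i).
  (1,2):dx=-5,dy=-5->C; (1,3):dx=-6,dy=-12->C; (1,4):dx=-1,dy=-3->C; (1,5):dx=-10,dy=-9->C
  (1,6):dx=-9,dy=-10->C; (1,7):dx=-4,dy=-6->C; (2,3):dx=-1,dy=-7->C; (2,4):dx=+4,dy=+2->C
  (2,5):dx=-5,dy=-4->C; (2,6):dx=-4,dy=-5->C; (2,7):dx=+1,dy=-1->D; (3,4):dx=+5,dy=+9->C
  (3,5):dx=-4,dy=+3->D; (3,6):dx=-3,dy=+2->D; (3,7):dx=+2,dy=+6->C; (4,5):dx=-9,dy=-6->C
  (4,6):dx=-8,dy=-7->C; (4,7):dx=-3,dy=-3->C; (5,6):dx=+1,dy=-1->D; (5,7):dx=+6,dy=+3->C
  (6,7):dx=+5,dy=+4->C
Step 2: C = 17, D = 4, total pairs = 21.
Step 3: tau = (C - D)/(n(n-1)/2) = (17 - 4)/21 = 0.619048.
Step 4: Exact two-sided p-value (enumerate n! = 5040 permutations of y under H0): p = 0.069048.
Step 5: alpha = 0.05. fail to reject H0.

tau_b = 0.6190 (C=17, D=4), p = 0.069048, fail to reject H0.


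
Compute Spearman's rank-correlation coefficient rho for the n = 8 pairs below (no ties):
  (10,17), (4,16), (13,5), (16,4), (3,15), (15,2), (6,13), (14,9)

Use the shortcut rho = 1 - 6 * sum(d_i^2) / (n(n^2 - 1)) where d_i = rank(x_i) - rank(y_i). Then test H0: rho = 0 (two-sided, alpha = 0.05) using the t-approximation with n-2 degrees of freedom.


Step 1: Rank x and y separately (midranks; no ties here).
rank(x): 10->4, 4->2, 13->5, 16->8, 3->1, 15->7, 6->3, 14->6
rank(y): 17->8, 16->7, 5->3, 4->2, 15->6, 2->1, 13->5, 9->4
Step 2: d_i = R_x(i) - R_y(i); compute d_i^2.
  (4-8)^2=16, (2-7)^2=25, (5-3)^2=4, (8-2)^2=36, (1-6)^2=25, (7-1)^2=36, (3-5)^2=4, (6-4)^2=4
sum(d^2) = 150.
Step 3: rho = 1 - 6*150 / (8*(8^2 - 1)) = 1 - 900/504 = -0.785714.
Step 4: Under H0, t = rho * sqrt((n-2)/(1-rho^2)) = -3.1113 ~ t(6).
Step 5: Two-sided p-value from the t-distribution with 6 df = 0.020815.
Step 6: alpha = 0.05. reject H0.

rho = -0.7857, p = 0.020815, reject H0 at alpha = 0.05.


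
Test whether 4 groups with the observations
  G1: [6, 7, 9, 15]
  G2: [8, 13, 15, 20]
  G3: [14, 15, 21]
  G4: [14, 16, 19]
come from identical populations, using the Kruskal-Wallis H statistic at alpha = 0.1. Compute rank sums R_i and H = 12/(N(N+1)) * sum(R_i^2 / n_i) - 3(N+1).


Step 1: Combine all N = 14 observations and assign midranks.
sorted (value, group, rank): (6,G1,1), (7,G1,2), (8,G2,3), (9,G1,4), (13,G2,5), (14,G3,6.5), (14,G4,6.5), (15,G1,9), (15,G2,9), (15,G3,9), (16,G4,11), (19,G4,12), (20,G2,13), (21,G3,14)
Step 2: Sum ranks within each group.
R_1 = 16 (n_1 = 4)
R_2 = 30 (n_2 = 4)
R_3 = 29.5 (n_3 = 3)
R_4 = 29.5 (n_4 = 3)
Step 3: H = 12/(N(N+1)) * sum(R_i^2/n_i) - 3(N+1)
     = 12/(14*15) * (16^2/4 + 30^2/4 + 29.5^2/3 + 29.5^2/3) - 3*15
     = 0.057143 * 869.167 - 45
     = 4.666667.
Step 4: Ties present; correction factor C = 1 - 30/(14^3 - 14) = 0.989011. Corrected H = 4.666667 / 0.989011 = 4.718519.
Step 5: Under H0, H ~ chi^2(3); p-value = 0.193608.
Step 6: alpha = 0.1. fail to reject H0.

H = 4.7185, df = 3, p = 0.193608, fail to reject H0.


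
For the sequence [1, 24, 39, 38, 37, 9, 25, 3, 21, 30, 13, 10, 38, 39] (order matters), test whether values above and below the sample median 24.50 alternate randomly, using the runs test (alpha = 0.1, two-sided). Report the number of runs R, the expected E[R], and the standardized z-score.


Step 1: Compute median = 24.50; label A = above, B = below.
Labels in order: BBAAABABBABBAA  (n_A = 7, n_B = 7)
Step 2: Count runs R = 8.
Step 3: Under H0 (random ordering), E[R] = 2*n_A*n_B/(n_A+n_B) + 1 = 2*7*7/14 + 1 = 8.0000.
        Var[R] = 2*n_A*n_B*(2*n_A*n_B - n_A - n_B) / ((n_A+n_B)^2 * (n_A+n_B-1)) = 8232/2548 = 3.2308.
        SD[R] = 1.7974.
Step 4: R = E[R], so z = 0 with no continuity correction.
Step 5: Two-sided p-value via normal approximation = 2*(1 - Phi(|z|)) = 1.000000.
Step 6: alpha = 0.1. fail to reject H0.

R = 8, z = 0.0000, p = 1.000000, fail to reject H0.


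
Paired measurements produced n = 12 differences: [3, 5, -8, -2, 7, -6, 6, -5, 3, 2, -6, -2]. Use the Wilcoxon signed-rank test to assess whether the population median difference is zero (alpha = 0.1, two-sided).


Step 1: Drop any zero differences (none here) and take |d_i|.
|d| = [3, 5, 8, 2, 7, 6, 6, 5, 3, 2, 6, 2]
Step 2: Midrank |d_i| (ties get averaged ranks).
ranks: |3|->4.5, |5|->6.5, |8|->12, |2|->2, |7|->11, |6|->9, |6|->9, |5|->6.5, |3|->4.5, |2|->2, |6|->9, |2|->2
Step 3: Attach original signs; sum ranks with positive sign and with negative sign.
W+ = 4.5 + 6.5 + 11 + 9 + 4.5 + 2 = 37.5
W- = 12 + 2 + 9 + 6.5 + 9 + 2 = 40.5
(Check: W+ + W- = 78 should equal n(n+1)/2 = 78.)
Step 4: Test statistic W = min(W+, W-) = 37.5.
Step 5: Ties in |d|, so use the tie-corrected normal approximation.
        E[W] = n(n+1)/4 = 12*13/4 = 39.
        Tie groups: |d|=2 (t=3), |d|=3 (t=2), |d|=5 (t=2), |d|=6 (t=3); sum(t^3 - t) = 60.
        Var[W] = n(n+1)(2n+1)/24 - sum(t^3-t)/48 = 3900/24 - 60/48 = 161.25.
        z = (W - E[W]) / sqrt(Var[W]) = (37.5 - 39) / 12.6984 = -0.1181.
        Two-sided p = 2*Phi(z) = 0.905969.
Step 6: alpha = 0.1. fail to reject H0.

W+ = 37.5, W- = 40.5, W = min = 37.5, p = 0.905969, fail to reject H0.


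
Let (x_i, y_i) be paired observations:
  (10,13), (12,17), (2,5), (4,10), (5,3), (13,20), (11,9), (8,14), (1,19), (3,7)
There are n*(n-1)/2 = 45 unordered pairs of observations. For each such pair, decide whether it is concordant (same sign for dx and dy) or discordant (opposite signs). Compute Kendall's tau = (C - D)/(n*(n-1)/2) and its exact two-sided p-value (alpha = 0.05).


Step 1: Enumerate the 45 unordered pairs (i,j) with i<j and classify each by sign(x_j-x_i) * sign(y_j-y_i).
  (1,2):dx=+2,dy=+4->C; (1,3):dx=-8,dy=-8->C; (1,4):dx=-6,dy=-3->C; (1,5):dx=-5,dy=-10->C
  (1,6):dx=+3,dy=+7->C; (1,7):dx=+1,dy=-4->D; (1,8):dx=-2,dy=+1->D; (1,9):dx=-9,dy=+6->D
  (1,10):dx=-7,dy=-6->C; (2,3):dx=-10,dy=-12->C; (2,4):dx=-8,dy=-7->C; (2,5):dx=-7,dy=-14->C
  (2,6):dx=+1,dy=+3->C; (2,7):dx=-1,dy=-8->C; (2,8):dx=-4,dy=-3->C; (2,9):dx=-11,dy=+2->D
  (2,10):dx=-9,dy=-10->C; (3,4):dx=+2,dy=+5->C; (3,5):dx=+3,dy=-2->D; (3,6):dx=+11,dy=+15->C
  (3,7):dx=+9,dy=+4->C; (3,8):dx=+6,dy=+9->C; (3,9):dx=-1,dy=+14->D; (3,10):dx=+1,dy=+2->C
  (4,5):dx=+1,dy=-7->D; (4,6):dx=+9,dy=+10->C; (4,7):dx=+7,dy=-1->D; (4,8):dx=+4,dy=+4->C
  (4,9):dx=-3,dy=+9->D; (4,10):dx=-1,dy=-3->C; (5,6):dx=+8,dy=+17->C; (5,7):dx=+6,dy=+6->C
  (5,8):dx=+3,dy=+11->C; (5,9):dx=-4,dy=+16->D; (5,10):dx=-2,dy=+4->D; (6,7):dx=-2,dy=-11->C
  (6,8):dx=-5,dy=-6->C; (6,9):dx=-12,dy=-1->C; (6,10):dx=-10,dy=-13->C; (7,8):dx=-3,dy=+5->D
  (7,9):dx=-10,dy=+10->D; (7,10):dx=-8,dy=-2->C; (8,9):dx=-7,dy=+5->D; (8,10):dx=-5,dy=-7->C
  (9,10):dx=+2,dy=-12->D
Step 2: C = 30, D = 15, total pairs = 45.
Step 3: tau = (C - D)/(n(n-1)/2) = (30 - 15)/45 = 0.333333.
Step 4: Exact two-sided p-value (enumerate n! = 3628800 permutations of y under H0): p = 0.216373.
Step 5: alpha = 0.05. fail to reject H0.

tau_b = 0.3333 (C=30, D=15), p = 0.216373, fail to reject H0.


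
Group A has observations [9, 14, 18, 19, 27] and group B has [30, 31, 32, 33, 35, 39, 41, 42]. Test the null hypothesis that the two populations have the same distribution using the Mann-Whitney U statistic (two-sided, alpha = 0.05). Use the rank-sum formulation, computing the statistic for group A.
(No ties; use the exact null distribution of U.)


Step 1: Combine and sort all 13 observations; assign midranks.
sorted (value, group): (9,X), (14,X), (18,X), (19,X), (27,X), (30,Y), (31,Y), (32,Y), (33,Y), (35,Y), (39,Y), (41,Y), (42,Y)
ranks: 9->1, 14->2, 18->3, 19->4, 27->5, 30->6, 31->7, 32->8, 33->9, 35->10, 39->11, 41->12, 42->13
Step 2: Rank sum for X: R1 = 1 + 2 + 3 + 4 + 5 = 15.
Step 3: U_X = R1 - n1(n1+1)/2 = 15 - 5*6/2 = 15 - 15 = 0.
       U_Y = n1*n2 - U_X = 40 - 0 = 40.
Step 4: No ties, so the exact null distribution of U (based on enumerating the C(13,5) = 1287 equally likely rank assignments) gives the two-sided p-value.
Step 5: p-value = 0.001554; compare to alpha = 0.05. reject H0.

U_X = 0, p = 0.001554, reject H0 at alpha = 0.05.


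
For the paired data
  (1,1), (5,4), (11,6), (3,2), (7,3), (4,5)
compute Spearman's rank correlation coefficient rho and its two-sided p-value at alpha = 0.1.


Step 1: Rank x and y separately (midranks; no ties here).
rank(x): 1->1, 5->4, 11->6, 3->2, 7->5, 4->3
rank(y): 1->1, 4->4, 6->6, 2->2, 3->3, 5->5
Step 2: d_i = R_x(i) - R_y(i); compute d_i^2.
  (1-1)^2=0, (4-4)^2=0, (6-6)^2=0, (2-2)^2=0, (5-3)^2=4, (3-5)^2=4
sum(d^2) = 8.
Step 3: rho = 1 - 6*8 / (6*(6^2 - 1)) = 1 - 48/210 = 0.771429.
Step 4: Under H0, t = rho * sqrt((n-2)/(1-rho^2)) = 2.4247 ~ t(4).
Step 5: Two-sided p-value from the t-distribution with 4 df = 0.072397.
Step 6: alpha = 0.1. reject H0.

rho = 0.7714, p = 0.072397, reject H0 at alpha = 0.1.


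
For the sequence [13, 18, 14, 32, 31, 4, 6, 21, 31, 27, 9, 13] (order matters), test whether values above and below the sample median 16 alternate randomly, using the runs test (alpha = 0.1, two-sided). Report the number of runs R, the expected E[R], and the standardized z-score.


Step 1: Compute median = 16; label A = above, B = below.
Labels in order: BABAABBAAABB  (n_A = 6, n_B = 6)
Step 2: Count runs R = 7.
Step 3: Under H0 (random ordering), E[R] = 2*n_A*n_B/(n_A+n_B) + 1 = 2*6*6/12 + 1 = 7.0000.
        Var[R] = 2*n_A*n_B*(2*n_A*n_B - n_A - n_B) / ((n_A+n_B)^2 * (n_A+n_B-1)) = 4320/1584 = 2.7273.
        SD[R] = 1.6514.
Step 4: R = E[R], so z = 0 with no continuity correction.
Step 5: Two-sided p-value via normal approximation = 2*(1 - Phi(|z|)) = 1.000000.
Step 6: alpha = 0.1. fail to reject H0.

R = 7, z = 0.0000, p = 1.000000, fail to reject H0.


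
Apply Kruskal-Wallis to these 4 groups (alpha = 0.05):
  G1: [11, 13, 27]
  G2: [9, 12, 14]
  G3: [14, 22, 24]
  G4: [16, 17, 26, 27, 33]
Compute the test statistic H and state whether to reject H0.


Step 1: Combine all N = 14 observations and assign midranks.
sorted (value, group, rank): (9,G2,1), (11,G1,2), (12,G2,3), (13,G1,4), (14,G2,5.5), (14,G3,5.5), (16,G4,7), (17,G4,8), (22,G3,9), (24,G3,10), (26,G4,11), (27,G1,12.5), (27,G4,12.5), (33,G4,14)
Step 2: Sum ranks within each group.
R_1 = 18.5 (n_1 = 3)
R_2 = 9.5 (n_2 = 3)
R_3 = 24.5 (n_3 = 3)
R_4 = 52.5 (n_4 = 5)
Step 3: H = 12/(N(N+1)) * sum(R_i^2/n_i) - 3(N+1)
     = 12/(14*15) * (18.5^2/3 + 9.5^2/3 + 24.5^2/3 + 52.5^2/5) - 3*15
     = 0.057143 * 895.5 - 45
     = 6.171429.
Step 4: Ties present; correction factor C = 1 - 12/(14^3 - 14) = 0.995604. Corrected H = 6.171429 / 0.995604 = 6.198675.
Step 5: Under H0, H ~ chi^2(3); p-value = 0.102334.
Step 6: alpha = 0.05. fail to reject H0.

H = 6.1987, df = 3, p = 0.102334, fail to reject H0.


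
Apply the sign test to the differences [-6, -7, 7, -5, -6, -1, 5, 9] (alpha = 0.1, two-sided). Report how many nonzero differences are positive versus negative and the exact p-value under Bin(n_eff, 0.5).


Step 1: Discard zero differences. Original n = 8; n_eff = number of nonzero differences = 8.
Nonzero differences (with sign): -6, -7, +7, -5, -6, -1, +5, +9
Step 2: Count signs: positive = 3, negative = 5.
Step 3: Under H0: P(positive) = 0.5, so the number of positives S ~ Bin(8, 0.5).
Step 4: Two-sided exact p-value = sum of Bin(8,0.5) probabilities at or below the observed probability = 0.726562.
Step 5: alpha = 0.1. fail to reject H0.

n_eff = 8, pos = 3, neg = 5, p = 0.726562, fail to reject H0.


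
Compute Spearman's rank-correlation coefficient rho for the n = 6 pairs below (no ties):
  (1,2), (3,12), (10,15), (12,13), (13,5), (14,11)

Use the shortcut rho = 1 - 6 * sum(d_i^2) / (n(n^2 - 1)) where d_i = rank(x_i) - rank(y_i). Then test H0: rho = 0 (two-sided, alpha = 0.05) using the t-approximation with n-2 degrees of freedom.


Step 1: Rank x and y separately (midranks; no ties here).
rank(x): 1->1, 3->2, 10->3, 12->4, 13->5, 14->6
rank(y): 2->1, 12->4, 15->6, 13->5, 5->2, 11->3
Step 2: d_i = R_x(i) - R_y(i); compute d_i^2.
  (1-1)^2=0, (2-4)^2=4, (3-6)^2=9, (4-5)^2=1, (5-2)^2=9, (6-3)^2=9
sum(d^2) = 32.
Step 3: rho = 1 - 6*32 / (6*(6^2 - 1)) = 1 - 192/210 = 0.085714.
Step 4: Under H0, t = rho * sqrt((n-2)/(1-rho^2)) = 0.1721 ~ t(4).
Step 5: Two-sided p-value from the t-distribution with 4 df = 0.871743.
Step 6: alpha = 0.05. fail to reject H0.

rho = 0.0857, p = 0.871743, fail to reject H0 at alpha = 0.05.


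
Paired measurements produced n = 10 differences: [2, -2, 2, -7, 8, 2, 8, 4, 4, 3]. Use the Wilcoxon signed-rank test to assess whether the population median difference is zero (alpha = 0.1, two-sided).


Step 1: Drop any zero differences (none here) and take |d_i|.
|d| = [2, 2, 2, 7, 8, 2, 8, 4, 4, 3]
Step 2: Midrank |d_i| (ties get averaged ranks).
ranks: |2|->2.5, |2|->2.5, |2|->2.5, |7|->8, |8|->9.5, |2|->2.5, |8|->9.5, |4|->6.5, |4|->6.5, |3|->5
Step 3: Attach original signs; sum ranks with positive sign and with negative sign.
W+ = 2.5 + 2.5 + 9.5 + 2.5 + 9.5 + 6.5 + 6.5 + 5 = 44.5
W- = 2.5 + 8 = 10.5
(Check: W+ + W- = 55 should equal n(n+1)/2 = 55.)
Step 4: Test statistic W = min(W+, W-) = 10.5.
Step 5: Ties in |d|, so use the tie-corrected normal approximation.
        E[W] = n(n+1)/4 = 10*11/4 = 27.5.
        Tie groups: |d|=2 (t=4), |d|=4 (t=2), |d|=8 (t=2); sum(t^3 - t) = 72.
        Var[W] = n(n+1)(2n+1)/24 - sum(t^3-t)/48 = 2310/24 - 72/48 = 94.75.
        z = (W - E[W]) / sqrt(Var[W]) = (10.5 - 27.5) / 9.7340 = -1.7465.
        Two-sided p = 2*Phi(z) = 0.080731.
Step 6: alpha = 0.1. reject H0.

W+ = 44.5, W- = 10.5, W = min = 10.5, p = 0.080731, reject H0.


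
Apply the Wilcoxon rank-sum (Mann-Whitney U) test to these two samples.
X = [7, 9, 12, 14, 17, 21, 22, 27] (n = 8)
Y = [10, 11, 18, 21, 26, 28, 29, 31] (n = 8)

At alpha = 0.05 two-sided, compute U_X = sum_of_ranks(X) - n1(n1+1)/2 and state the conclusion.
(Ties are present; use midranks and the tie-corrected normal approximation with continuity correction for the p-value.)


Step 1: Combine and sort all 16 observations; assign midranks.
sorted (value, group): (7,X), (9,X), (10,Y), (11,Y), (12,X), (14,X), (17,X), (18,Y), (21,X), (21,Y), (22,X), (26,Y), (27,X), (28,Y), (29,Y), (31,Y)
ranks: 7->1, 9->2, 10->3, 11->4, 12->5, 14->6, 17->7, 18->8, 21->9.5, 21->9.5, 22->11, 26->12, 27->13, 28->14, 29->15, 31->16
Step 2: Rank sum for X: R1 = 1 + 2 + 5 + 6 + 7 + 9.5 + 11 + 13 = 54.5.
Step 3: U_X = R1 - n1(n1+1)/2 = 54.5 - 8*9/2 = 54.5 - 36 = 18.5.
       U_Y = n1*n2 - U_X = 64 - 18.5 = 45.5.
Step 4: Ties are present, so use the tie-corrected normal approximation (with continuity correction) for the p-value.
Step 5: p-value = 0.171852; compare to alpha = 0.05. fail to reject H0.

U_X = 18.5, p = 0.171852, fail to reject H0 at alpha = 0.05.


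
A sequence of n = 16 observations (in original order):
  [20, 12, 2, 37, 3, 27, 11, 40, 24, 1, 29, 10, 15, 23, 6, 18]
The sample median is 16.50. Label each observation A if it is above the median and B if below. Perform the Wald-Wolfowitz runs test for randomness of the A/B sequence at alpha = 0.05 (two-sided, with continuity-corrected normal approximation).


Step 1: Compute median = 16.50; label A = above, B = below.
Labels in order: ABBABABAABABBABA  (n_A = 8, n_B = 8)
Step 2: Count runs R = 13.
Step 3: Under H0 (random ordering), E[R] = 2*n_A*n_B/(n_A+n_B) + 1 = 2*8*8/16 + 1 = 9.0000.
        Var[R] = 2*n_A*n_B*(2*n_A*n_B - n_A - n_B) / ((n_A+n_B)^2 * (n_A+n_B-1)) = 14336/3840 = 3.7333.
        SD[R] = 1.9322.
Step 4: Continuity-corrected z = (R - 0.5 - E[R]) / SD[R] = (13 - 0.5 - 9.0000) / 1.9322 = 1.8114.
Step 5: Two-sided p-value via normal approximation = 2*(1 - Phi(|z|)) = 0.070076.
Step 6: alpha = 0.05. fail to reject H0.

R = 13, z = 1.8114, p = 0.070076, fail to reject H0.


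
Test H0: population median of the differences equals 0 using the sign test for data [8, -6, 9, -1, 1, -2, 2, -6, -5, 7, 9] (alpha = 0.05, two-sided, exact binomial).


Step 1: Discard zero differences. Original n = 11; n_eff = number of nonzero differences = 11.
Nonzero differences (with sign): +8, -6, +9, -1, +1, -2, +2, -6, -5, +7, +9
Step 2: Count signs: positive = 6, negative = 5.
Step 3: Under H0: P(positive) = 0.5, so the number of positives S ~ Bin(11, 0.5).
Step 4: Two-sided exact p-value = sum of Bin(11,0.5) probabilities at or below the observed probability = 1.000000.
Step 5: alpha = 0.05. fail to reject H0.

n_eff = 11, pos = 6, neg = 5, p = 1.000000, fail to reject H0.


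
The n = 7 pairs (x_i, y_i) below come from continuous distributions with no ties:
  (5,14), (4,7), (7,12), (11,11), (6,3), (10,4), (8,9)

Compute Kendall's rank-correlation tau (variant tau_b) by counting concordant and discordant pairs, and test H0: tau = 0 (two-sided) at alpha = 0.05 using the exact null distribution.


Step 1: Enumerate the 21 unordered pairs (i,j) with i<j and classify each by sign(x_j-x_i) * sign(y_j-y_i).
  (1,2):dx=-1,dy=-7->C; (1,3):dx=+2,dy=-2->D; (1,4):dx=+6,dy=-3->D; (1,5):dx=+1,dy=-11->D
  (1,6):dx=+5,dy=-10->D; (1,7):dx=+3,dy=-5->D; (2,3):dx=+3,dy=+5->C; (2,4):dx=+7,dy=+4->C
  (2,5):dx=+2,dy=-4->D; (2,6):dx=+6,dy=-3->D; (2,7):dx=+4,dy=+2->C; (3,4):dx=+4,dy=-1->D
  (3,5):dx=-1,dy=-9->C; (3,6):dx=+3,dy=-8->D; (3,7):dx=+1,dy=-3->D; (4,5):dx=-5,dy=-8->C
  (4,6):dx=-1,dy=-7->C; (4,7):dx=-3,dy=-2->C; (5,6):dx=+4,dy=+1->C; (5,7):dx=+2,dy=+6->C
  (6,7):dx=-2,dy=+5->D
Step 2: C = 10, D = 11, total pairs = 21.
Step 3: tau = (C - D)/(n(n-1)/2) = (10 - 11)/21 = -0.047619.
Step 4: Exact two-sided p-value (enumerate n! = 5040 permutations of y under H0): p = 1.000000.
Step 5: alpha = 0.05. fail to reject H0.

tau_b = -0.0476 (C=10, D=11), p = 1.000000, fail to reject H0.


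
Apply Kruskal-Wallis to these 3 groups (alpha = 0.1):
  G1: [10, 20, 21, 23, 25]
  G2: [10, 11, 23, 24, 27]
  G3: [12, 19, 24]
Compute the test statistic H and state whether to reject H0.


Step 1: Combine all N = 13 observations and assign midranks.
sorted (value, group, rank): (10,G1,1.5), (10,G2,1.5), (11,G2,3), (12,G3,4), (19,G3,5), (20,G1,6), (21,G1,7), (23,G1,8.5), (23,G2,8.5), (24,G2,10.5), (24,G3,10.5), (25,G1,12), (27,G2,13)
Step 2: Sum ranks within each group.
R_1 = 35 (n_1 = 5)
R_2 = 36.5 (n_2 = 5)
R_3 = 19.5 (n_3 = 3)
Step 3: H = 12/(N(N+1)) * sum(R_i^2/n_i) - 3(N+1)
     = 12/(13*14) * (35^2/5 + 36.5^2/5 + 19.5^2/3) - 3*14
     = 0.065934 * 638.2 - 42
     = 0.079121.
Step 4: Ties present; correction factor C = 1 - 18/(13^3 - 13) = 0.991758. Corrected H = 0.079121 / 0.991758 = 0.079778.
Step 5: Under H0, H ~ chi^2(2); p-value = 0.960896.
Step 6: alpha = 0.1. fail to reject H0.

H = 0.0798, df = 2, p = 0.960896, fail to reject H0.


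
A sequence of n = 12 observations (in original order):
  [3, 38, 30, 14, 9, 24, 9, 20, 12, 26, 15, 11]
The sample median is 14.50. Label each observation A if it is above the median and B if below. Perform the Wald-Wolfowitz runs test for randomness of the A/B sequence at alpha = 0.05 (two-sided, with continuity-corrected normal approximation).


Step 1: Compute median = 14.50; label A = above, B = below.
Labels in order: BAABBABABAAB  (n_A = 6, n_B = 6)
Step 2: Count runs R = 9.
Step 3: Under H0 (random ordering), E[R] = 2*n_A*n_B/(n_A+n_B) + 1 = 2*6*6/12 + 1 = 7.0000.
        Var[R] = 2*n_A*n_B*(2*n_A*n_B - n_A - n_B) / ((n_A+n_B)^2 * (n_A+n_B-1)) = 4320/1584 = 2.7273.
        SD[R] = 1.6514.
Step 4: Continuity-corrected z = (R - 0.5 - E[R]) / SD[R] = (9 - 0.5 - 7.0000) / 1.6514 = 0.9083.
Step 5: Two-sided p-value via normal approximation = 2*(1 - Phi(|z|)) = 0.363722.
Step 6: alpha = 0.05. fail to reject H0.

R = 9, z = 0.9083, p = 0.363722, fail to reject H0.


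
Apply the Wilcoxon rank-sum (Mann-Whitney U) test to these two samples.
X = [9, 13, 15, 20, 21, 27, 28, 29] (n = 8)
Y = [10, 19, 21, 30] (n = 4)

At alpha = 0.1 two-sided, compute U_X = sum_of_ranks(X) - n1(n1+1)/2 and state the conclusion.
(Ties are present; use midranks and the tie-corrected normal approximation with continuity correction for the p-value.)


Step 1: Combine and sort all 12 observations; assign midranks.
sorted (value, group): (9,X), (10,Y), (13,X), (15,X), (19,Y), (20,X), (21,X), (21,Y), (27,X), (28,X), (29,X), (30,Y)
ranks: 9->1, 10->2, 13->3, 15->4, 19->5, 20->6, 21->7.5, 21->7.5, 27->9, 28->10, 29->11, 30->12
Step 2: Rank sum for X: R1 = 1 + 3 + 4 + 6 + 7.5 + 9 + 10 + 11 = 51.5.
Step 3: U_X = R1 - n1(n1+1)/2 = 51.5 - 8*9/2 = 51.5 - 36 = 15.5.
       U_Y = n1*n2 - U_X = 32 - 15.5 = 16.5.
Step 4: Ties are present, so use the tie-corrected normal approximation (with continuity correction) for the p-value.
Step 5: p-value = 1.000000; compare to alpha = 0.1. fail to reject H0.

U_X = 15.5, p = 1.000000, fail to reject H0 at alpha = 0.1.


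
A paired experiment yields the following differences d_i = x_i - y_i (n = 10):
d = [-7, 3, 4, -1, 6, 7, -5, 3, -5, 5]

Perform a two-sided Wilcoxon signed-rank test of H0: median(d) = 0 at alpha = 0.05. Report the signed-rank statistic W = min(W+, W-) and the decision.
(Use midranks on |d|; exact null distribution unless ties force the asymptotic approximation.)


Step 1: Drop any zero differences (none here) and take |d_i|.
|d| = [7, 3, 4, 1, 6, 7, 5, 3, 5, 5]
Step 2: Midrank |d_i| (ties get averaged ranks).
ranks: |7|->9.5, |3|->2.5, |4|->4, |1|->1, |6|->8, |7|->9.5, |5|->6, |3|->2.5, |5|->6, |5|->6
Step 3: Attach original signs; sum ranks with positive sign and with negative sign.
W+ = 2.5 + 4 + 8 + 9.5 + 2.5 + 6 = 32.5
W- = 9.5 + 1 + 6 + 6 = 22.5
(Check: W+ + W- = 55 should equal n(n+1)/2 = 55.)
Step 4: Test statistic W = min(W+, W-) = 22.5.
Step 5: Ties in |d|, so use the tie-corrected normal approximation.
        E[W] = n(n+1)/4 = 10*11/4 = 27.5.
        Tie groups: |d|=3 (t=2), |d|=5 (t=3), |d|=7 (t=2); sum(t^3 - t) = 36.
        Var[W] = n(n+1)(2n+1)/24 - sum(t^3-t)/48 = 2310/24 - 36/48 = 95.5.
        z = (W - E[W]) / sqrt(Var[W]) = (22.5 - 27.5) / 9.7724 = -0.5116.
        Two-sided p = 2*Phi(z) = 0.608900.
Step 6: alpha = 0.05. fail to reject H0.

W+ = 32.5, W- = 22.5, W = min = 22.5, p = 0.608900, fail to reject H0.


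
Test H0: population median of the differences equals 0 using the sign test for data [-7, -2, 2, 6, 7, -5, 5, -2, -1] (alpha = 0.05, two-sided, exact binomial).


Step 1: Discard zero differences. Original n = 9; n_eff = number of nonzero differences = 9.
Nonzero differences (with sign): -7, -2, +2, +6, +7, -5, +5, -2, -1
Step 2: Count signs: positive = 4, negative = 5.
Step 3: Under H0: P(positive) = 0.5, so the number of positives S ~ Bin(9, 0.5).
Step 4: Two-sided exact p-value = sum of Bin(9,0.5) probabilities at or below the observed probability = 1.000000.
Step 5: alpha = 0.05. fail to reject H0.

n_eff = 9, pos = 4, neg = 5, p = 1.000000, fail to reject H0.


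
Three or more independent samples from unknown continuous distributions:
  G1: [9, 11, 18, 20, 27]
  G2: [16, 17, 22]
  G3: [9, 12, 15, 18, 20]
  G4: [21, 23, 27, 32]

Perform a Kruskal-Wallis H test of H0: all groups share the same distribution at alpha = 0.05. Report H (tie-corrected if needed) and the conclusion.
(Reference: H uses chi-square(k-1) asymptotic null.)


Step 1: Combine all N = 17 observations and assign midranks.
sorted (value, group, rank): (9,G1,1.5), (9,G3,1.5), (11,G1,3), (12,G3,4), (15,G3,5), (16,G2,6), (17,G2,7), (18,G1,8.5), (18,G3,8.5), (20,G1,10.5), (20,G3,10.5), (21,G4,12), (22,G2,13), (23,G4,14), (27,G1,15.5), (27,G4,15.5), (32,G4,17)
Step 2: Sum ranks within each group.
R_1 = 39 (n_1 = 5)
R_2 = 26 (n_2 = 3)
R_3 = 29.5 (n_3 = 5)
R_4 = 58.5 (n_4 = 4)
Step 3: H = 12/(N(N+1)) * sum(R_i^2/n_i) - 3(N+1)
     = 12/(17*18) * (39^2/5 + 26^2/3 + 29.5^2/5 + 58.5^2/4) - 3*18
     = 0.039216 * 1559.15 - 54
     = 7.142974.
Step 4: Ties present; correction factor C = 1 - 24/(17^3 - 17) = 0.995098. Corrected H = 7.142974 / 0.995098 = 7.178161.
Step 5: Under H0, H ~ chi^2(3); p-value = 0.066431.
Step 6: alpha = 0.05. fail to reject H0.

H = 7.1782, df = 3, p = 0.066431, fail to reject H0.


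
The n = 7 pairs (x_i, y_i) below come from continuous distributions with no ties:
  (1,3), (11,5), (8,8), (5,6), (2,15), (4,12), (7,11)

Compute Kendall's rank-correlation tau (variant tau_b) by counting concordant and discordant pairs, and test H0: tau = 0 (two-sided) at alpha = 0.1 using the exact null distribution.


Step 1: Enumerate the 21 unordered pairs (i,j) with i<j and classify each by sign(x_j-x_i) * sign(y_j-y_i).
  (1,2):dx=+10,dy=+2->C; (1,3):dx=+7,dy=+5->C; (1,4):dx=+4,dy=+3->C; (1,5):dx=+1,dy=+12->C
  (1,6):dx=+3,dy=+9->C; (1,7):dx=+6,dy=+8->C; (2,3):dx=-3,dy=+3->D; (2,4):dx=-6,dy=+1->D
  (2,5):dx=-9,dy=+10->D; (2,6):dx=-7,dy=+7->D; (2,7):dx=-4,dy=+6->D; (3,4):dx=-3,dy=-2->C
  (3,5):dx=-6,dy=+7->D; (3,6):dx=-4,dy=+4->D; (3,7):dx=-1,dy=+3->D; (4,5):dx=-3,dy=+9->D
  (4,6):dx=-1,dy=+6->D; (4,7):dx=+2,dy=+5->C; (5,6):dx=+2,dy=-3->D; (5,7):dx=+5,dy=-4->D
  (6,7):dx=+3,dy=-1->D
Step 2: C = 8, D = 13, total pairs = 21.
Step 3: tau = (C - D)/(n(n-1)/2) = (8 - 13)/21 = -0.238095.
Step 4: Exact two-sided p-value (enumerate n! = 5040 permutations of y under H0): p = 0.561905.
Step 5: alpha = 0.1. fail to reject H0.

tau_b = -0.2381 (C=8, D=13), p = 0.561905, fail to reject H0.


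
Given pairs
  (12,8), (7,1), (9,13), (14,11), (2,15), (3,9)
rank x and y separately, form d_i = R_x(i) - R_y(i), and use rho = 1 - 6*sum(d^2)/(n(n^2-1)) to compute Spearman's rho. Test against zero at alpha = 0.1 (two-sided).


Step 1: Rank x and y separately (midranks; no ties here).
rank(x): 12->5, 7->3, 9->4, 14->6, 2->1, 3->2
rank(y): 8->2, 1->1, 13->5, 11->4, 15->6, 9->3
Step 2: d_i = R_x(i) - R_y(i); compute d_i^2.
  (5-2)^2=9, (3-1)^2=4, (4-5)^2=1, (6-4)^2=4, (1-6)^2=25, (2-3)^2=1
sum(d^2) = 44.
Step 3: rho = 1 - 6*44 / (6*(6^2 - 1)) = 1 - 264/210 = -0.257143.
Step 4: Under H0, t = rho * sqrt((n-2)/(1-rho^2)) = -0.5322 ~ t(4).
Step 5: Two-sided p-value from the t-distribution with 4 df = 0.622787.
Step 6: alpha = 0.1. fail to reject H0.

rho = -0.2571, p = 0.622787, fail to reject H0 at alpha = 0.1.


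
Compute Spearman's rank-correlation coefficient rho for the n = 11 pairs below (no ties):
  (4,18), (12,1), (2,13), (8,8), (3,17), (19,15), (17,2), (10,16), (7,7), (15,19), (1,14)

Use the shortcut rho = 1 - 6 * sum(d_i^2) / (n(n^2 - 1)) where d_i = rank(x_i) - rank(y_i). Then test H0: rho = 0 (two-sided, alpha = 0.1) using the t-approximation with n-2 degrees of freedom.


Step 1: Rank x and y separately (midranks; no ties here).
rank(x): 4->4, 12->8, 2->2, 8->6, 3->3, 19->11, 17->10, 10->7, 7->5, 15->9, 1->1
rank(y): 18->10, 1->1, 13->5, 8->4, 17->9, 15->7, 2->2, 16->8, 7->3, 19->11, 14->6
Step 2: d_i = R_x(i) - R_y(i); compute d_i^2.
  (4-10)^2=36, (8-1)^2=49, (2-5)^2=9, (6-4)^2=4, (3-9)^2=36, (11-7)^2=16, (10-2)^2=64, (7-8)^2=1, (5-3)^2=4, (9-11)^2=4, (1-6)^2=25
sum(d^2) = 248.
Step 3: rho = 1 - 6*248 / (11*(11^2 - 1)) = 1 - 1488/1320 = -0.127273.
Step 4: Under H0, t = rho * sqrt((n-2)/(1-rho^2)) = -0.3849 ~ t(9).
Step 5: Two-sided p-value from the t-distribution with 9 df = 0.709215.
Step 6: alpha = 0.1. fail to reject H0.

rho = -0.1273, p = 0.709215, fail to reject H0 at alpha = 0.1.


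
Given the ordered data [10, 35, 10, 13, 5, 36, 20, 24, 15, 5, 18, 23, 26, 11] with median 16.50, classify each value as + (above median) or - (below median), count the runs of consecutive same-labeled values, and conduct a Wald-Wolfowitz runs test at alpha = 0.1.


Step 1: Compute median = 16.50; label A = above, B = below.
Labels in order: BABBBAAABBAAAB  (n_A = 7, n_B = 7)
Step 2: Count runs R = 7.
Step 3: Under H0 (random ordering), E[R] = 2*n_A*n_B/(n_A+n_B) + 1 = 2*7*7/14 + 1 = 8.0000.
        Var[R] = 2*n_A*n_B*(2*n_A*n_B - n_A - n_B) / ((n_A+n_B)^2 * (n_A+n_B-1)) = 8232/2548 = 3.2308.
        SD[R] = 1.7974.
Step 4: Continuity-corrected z = (R + 0.5 - E[R]) / SD[R] = (7 + 0.5 - 8.0000) / 1.7974 = -0.2782.
Step 5: Two-sided p-value via normal approximation = 2*(1 - Phi(|z|)) = 0.780879.
Step 6: alpha = 0.1. fail to reject H0.

R = 7, z = -0.2782, p = 0.780879, fail to reject H0.


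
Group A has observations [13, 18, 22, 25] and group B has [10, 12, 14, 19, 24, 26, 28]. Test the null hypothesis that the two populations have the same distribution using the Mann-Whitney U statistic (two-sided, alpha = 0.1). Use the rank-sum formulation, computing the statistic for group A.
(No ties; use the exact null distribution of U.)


Step 1: Combine and sort all 11 observations; assign midranks.
sorted (value, group): (10,Y), (12,Y), (13,X), (14,Y), (18,X), (19,Y), (22,X), (24,Y), (25,X), (26,Y), (28,Y)
ranks: 10->1, 12->2, 13->3, 14->4, 18->5, 19->6, 22->7, 24->8, 25->9, 26->10, 28->11
Step 2: Rank sum for X: R1 = 3 + 5 + 7 + 9 = 24.
Step 3: U_X = R1 - n1(n1+1)/2 = 24 - 4*5/2 = 24 - 10 = 14.
       U_Y = n1*n2 - U_X = 28 - 14 = 14.
Step 4: No ties, so the exact null distribution of U (based on enumerating the C(11,4) = 330 equally likely rank assignments) gives the two-sided p-value.
Step 5: p-value = 1.000000; compare to alpha = 0.1. fail to reject H0.

U_X = 14, p = 1.000000, fail to reject H0 at alpha = 0.1.


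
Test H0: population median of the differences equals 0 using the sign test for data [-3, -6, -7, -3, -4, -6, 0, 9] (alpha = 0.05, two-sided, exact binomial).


Step 1: Discard zero differences. Original n = 8; n_eff = number of nonzero differences = 7.
Nonzero differences (with sign): -3, -6, -7, -3, -4, -6, +9
Step 2: Count signs: positive = 1, negative = 6.
Step 3: Under H0: P(positive) = 0.5, so the number of positives S ~ Bin(7, 0.5).
Step 4: Two-sided exact p-value = sum of Bin(7,0.5) probabilities at or below the observed probability = 0.125000.
Step 5: alpha = 0.05. fail to reject H0.

n_eff = 7, pos = 1, neg = 6, p = 0.125000, fail to reject H0.


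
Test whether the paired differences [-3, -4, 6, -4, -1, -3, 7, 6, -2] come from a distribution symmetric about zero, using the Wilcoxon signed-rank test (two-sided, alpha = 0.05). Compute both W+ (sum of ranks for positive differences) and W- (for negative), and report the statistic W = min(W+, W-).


Step 1: Drop any zero differences (none here) and take |d_i|.
|d| = [3, 4, 6, 4, 1, 3, 7, 6, 2]
Step 2: Midrank |d_i| (ties get averaged ranks).
ranks: |3|->3.5, |4|->5.5, |6|->7.5, |4|->5.5, |1|->1, |3|->3.5, |7|->9, |6|->7.5, |2|->2
Step 3: Attach original signs; sum ranks with positive sign and with negative sign.
W+ = 7.5 + 9 + 7.5 = 24
W- = 3.5 + 5.5 + 5.5 + 1 + 3.5 + 2 = 21
(Check: W+ + W- = 45 should equal n(n+1)/2 = 45.)
Step 4: Test statistic W = min(W+, W-) = 21.
Step 5: Ties in |d|, so use the tie-corrected normal approximation.
        E[W] = n(n+1)/4 = 9*10/4 = 22.5.
        Tie groups: |d|=3 (t=2), |d|=4 (t=2), |d|=6 (t=2); sum(t^3 - t) = 18.
        Var[W] = n(n+1)(2n+1)/24 - sum(t^3-t)/48 = 1710/24 - 18/48 = 70.875.
        z = (W - E[W]) / sqrt(Var[W]) = (21 - 22.5) / 8.4187 = -0.1782.
        Two-sided p = 2*Phi(z) = 0.858586.
Step 6: alpha = 0.05. fail to reject H0.

W+ = 24, W- = 21, W = min = 21, p = 0.858586, fail to reject H0.


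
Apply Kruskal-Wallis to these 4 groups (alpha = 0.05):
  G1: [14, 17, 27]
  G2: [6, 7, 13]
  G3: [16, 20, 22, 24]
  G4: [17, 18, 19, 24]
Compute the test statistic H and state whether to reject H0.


Step 1: Combine all N = 14 observations and assign midranks.
sorted (value, group, rank): (6,G2,1), (7,G2,2), (13,G2,3), (14,G1,4), (16,G3,5), (17,G1,6.5), (17,G4,6.5), (18,G4,8), (19,G4,9), (20,G3,10), (22,G3,11), (24,G3,12.5), (24,G4,12.5), (27,G1,14)
Step 2: Sum ranks within each group.
R_1 = 24.5 (n_1 = 3)
R_2 = 6 (n_2 = 3)
R_3 = 38.5 (n_3 = 4)
R_4 = 36 (n_4 = 4)
Step 3: H = 12/(N(N+1)) * sum(R_i^2/n_i) - 3(N+1)
     = 12/(14*15) * (24.5^2/3 + 6^2/3 + 38.5^2/4 + 36^2/4) - 3*15
     = 0.057143 * 906.646 - 45
     = 6.808333.
Step 4: Ties present; correction factor C = 1 - 12/(14^3 - 14) = 0.995604. Corrected H = 6.808333 / 0.995604 = 6.838392.
Step 5: Under H0, H ~ chi^2(3); p-value = 0.077231.
Step 6: alpha = 0.05. fail to reject H0.

H = 6.8384, df = 3, p = 0.077231, fail to reject H0.
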